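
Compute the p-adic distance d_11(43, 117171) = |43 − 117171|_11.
d_11(43, 117171) = 1/14641

Step 1 — x − y = 43 − 117171 = -117128. Step 2 — v_11(-117128) = 4 (factor: -117128 = −(11^4 · 8); the sign does not affect v_p). Step 3 — |x − y|_11 = 11^{-4} = 1/14641.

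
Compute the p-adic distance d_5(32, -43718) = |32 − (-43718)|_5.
d_5(32, -43718) = 1/3125

Step 1 — x − y = 32 − (-43718) = 43750. Step 2 — v_5(43750) = 5 (factor: 43750 = (5^5 · 14); the sign does not affect v_p). Step 3 — |x − y|_5 = 5^{-5} = 1/3125.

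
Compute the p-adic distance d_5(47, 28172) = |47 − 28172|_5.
d_5(47, 28172) = 1/3125

Step 1 — x − y = 47 − 28172 = -28125. Step 2 — v_5(-28125) = 5 (factor: -28125 = −(5^5 · 9); the sign does not affect v_p). Step 3 — |x − y|_5 = 5^{-5} = 1/3125.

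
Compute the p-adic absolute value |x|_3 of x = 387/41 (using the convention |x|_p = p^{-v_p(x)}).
|387/41|_3 = 1/9

Step 1 — compute v_3(x) by factoring powers of 3 out of the numerator and denominator: v_3(387/41) = 2. Step 2 — apply |x|_p = p^{-v_p(x)} = 3^{-2} = 1/9.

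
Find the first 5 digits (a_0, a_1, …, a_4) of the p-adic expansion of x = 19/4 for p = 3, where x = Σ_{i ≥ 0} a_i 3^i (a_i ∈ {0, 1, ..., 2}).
(a_0, …, a_4) = (1, 2, 2, 0, 2)

v_3(19/4) = 0 (numerator and denominator both coprime to 3), so x ∈ ℤ_3^×. Compute digits iteratively via a_i = x_i mod 3, x_{i+1} = (x_i − a_i)/3, with x_0 = x:
  x_0 = 19/4;  a_0 = 1;  x_1 = (x_0 − 1)/3 = 5/4
  x_1 = 5/4;  a_1 = 2;  x_2 = (x_1 − 2)/3 = -1/4
  x_2 = -1/4;  a_2 = 2;  x_3 = (x_2 − 2)/3 = -3/4
  x_3 = -3/4;  a_3 = 0;  x_4 = (x_3 − 0)/3 = -1/4
  x_4 = -1/4;  a_4 = 2;  x_5 = (x_4 − 2)/3 = -3/4
Digits: (1, 2, 2, 0, 2).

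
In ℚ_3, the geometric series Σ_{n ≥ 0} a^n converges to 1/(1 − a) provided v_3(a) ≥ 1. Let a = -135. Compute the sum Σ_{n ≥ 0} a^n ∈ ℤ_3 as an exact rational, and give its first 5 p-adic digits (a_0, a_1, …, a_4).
Σ a^n = 1/(1 − a) = 1/136;  first 5 digits = (1, 0, 0, 1, 1)

v_3(a) = 3 ≥ 1, so the series converges in ℤ_3 to 1/(1 − a) = 1/(1 − (-135)) = 1/136. Expand this rational in ℤ_3: compute digits iteratively via d_i = x_i mod 3, x_{i+1} = (x_i − d_i)/3. The first 5 digits are (1, 0, 0, 1, 1).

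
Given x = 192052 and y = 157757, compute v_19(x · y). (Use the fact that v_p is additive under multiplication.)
v_19(30297547364) = 6

v_p(x) = 3 (factor: 192052 = 19^3 · 28); v_p(y) = 3 (factor: 157757 = 19^3 · 23). Additivity: v_p(xy) = v_p(x) + v_p(y) = 3 + 3 = 6. (Direct check: xy = 30297547364 = 19^6 · (644).)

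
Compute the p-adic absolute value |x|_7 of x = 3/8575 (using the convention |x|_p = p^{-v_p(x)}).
|3/8575|_7 = 343

Step 1 — compute v_7(x) by factoring powers of 7 out of the numerator and denominator: v_7(3/8575) = -3. Step 2 — apply |x|_p = p^{-v_p(x)} = 7^{3} = 343.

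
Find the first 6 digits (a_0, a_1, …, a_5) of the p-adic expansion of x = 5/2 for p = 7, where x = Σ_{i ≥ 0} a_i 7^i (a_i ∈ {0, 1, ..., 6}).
(a_0, …, a_5) = (6, 3, 3, 3, 3, 3)

v_7(5/2) = 0 (numerator and denominator both coprime to 7), so x ∈ ℤ_7^×. Compute digits iteratively via a_i = x_i mod 7, x_{i+1} = (x_i − a_i)/7, with x_0 = x:
  x_0 = 5/2;  a_0 = 6;  x_1 = (x_0 − 6)/7 = -1/2
  x_1 = -1/2;  a_1 = 3;  x_2 = (x_1 − 3)/7 = -1/2
  x_2 = -1/2;  a_2 = 3;  x_3 = (x_2 − 3)/7 = -1/2
  x_3 = -1/2;  a_3 = 3;  x_4 = (x_3 − 3)/7 = -1/2
  x_4 = -1/2;  a_4 = 3;  x_5 = (x_4 − 3)/7 = -1/2
  x_5 = -1/2;  a_5 = 3;  x_6 = (x_5 − 3)/7 = -1/2
Digits: (6, 3, 3, 3, 3, 3).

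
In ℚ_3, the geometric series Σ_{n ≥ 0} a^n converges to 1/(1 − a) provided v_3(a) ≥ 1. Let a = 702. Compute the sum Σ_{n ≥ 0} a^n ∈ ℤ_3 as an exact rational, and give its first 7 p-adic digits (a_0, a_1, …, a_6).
Σ a^n = 1/(1 − a) = -1/701;  first 7 digits = (1, 0, 0, 2, 2, 2, 1)

v_3(a) = 3 ≥ 1, so the series converges in ℤ_3 to 1/(1 − a) = 1/(1 − 702) = -1/701. Expand this rational in ℤ_3: compute digits iteratively via d_i = x_i mod 3, x_{i+1} = (x_i − d_i)/3. The first 7 digits are (1, 0, 0, 2, 2, 2, 1).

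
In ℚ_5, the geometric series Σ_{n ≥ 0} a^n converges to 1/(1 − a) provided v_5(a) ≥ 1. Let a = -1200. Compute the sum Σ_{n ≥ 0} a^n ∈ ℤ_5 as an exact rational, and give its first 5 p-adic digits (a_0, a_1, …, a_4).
Σ a^n = 1/(1 − a) = 1/1201;  first 5 digits = (1, 0, 2, 0, 2)

v_5(a) = 2 ≥ 1, so the series converges in ℤ_5 to 1/(1 − a) = 1/(1 − (-1200)) = 1/1201. Expand this rational in ℤ_5: compute digits iteratively via d_i = x_i mod 5, x_{i+1} = (x_i − d_i)/5. The first 5 digits are (1, 0, 2, 0, 2).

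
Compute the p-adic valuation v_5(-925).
v_5(-925) = 2

v_5(n) is the largest exponent k such that 5^k divides n. Factor out: -925 = -5^2 · 37. (Sign doesn't affect v_p.) So v_5(-925) = 2.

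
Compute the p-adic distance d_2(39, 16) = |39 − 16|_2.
d_2(39, 16) = 1

Step 1 — x − y = 39 − 16 = 23. Step 2 — v_2(23) = 0 (factor: 23 = (2^0 · 23); the sign does not affect v_p). Step 3 — |x − y|_2 = 2^{0} = 1.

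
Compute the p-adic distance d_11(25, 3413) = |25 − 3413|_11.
d_11(25, 3413) = 1/121

Step 1 — x − y = 25 − 3413 = -3388. Step 2 — v_11(-3388) = 2 (factor: -3388 = −(11^2 · 28); the sign does not affect v_p). Step 3 — |x − y|_11 = 11^{-2} = 1/121.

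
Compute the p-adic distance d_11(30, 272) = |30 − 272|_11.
d_11(30, 272) = 1/121

Step 1 — x − y = 30 − 272 = -242. Step 2 — v_11(-242) = 2 (factor: -242 = −(11^2 · 2); the sign does not affect v_p). Step 3 — |x − y|_11 = 11^{-2} = 1/121.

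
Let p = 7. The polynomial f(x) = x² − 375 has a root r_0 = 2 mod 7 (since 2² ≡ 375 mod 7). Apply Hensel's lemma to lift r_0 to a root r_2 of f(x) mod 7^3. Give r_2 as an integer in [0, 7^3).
r_2 = 254 (mod 343)

Hensel's recurrence: r_{i+1} = r_i − f(r_i)·(f′(r_i))^{-1} mod 7^{i+2}, with f′(x) = 2x. Iterate:
  r_0 = 2 (mod 7)
  r_1 = 9 (mod 49)
  r_2 = 254 (mod 343)
Final: r_2 = 254, and one checks f(r_2) ≡ 0 mod 7^3.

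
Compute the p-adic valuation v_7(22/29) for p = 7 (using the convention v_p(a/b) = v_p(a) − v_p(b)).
v_7(22/29) = 0

Factor powers of 7 from the numerator and denominator of the reduced fraction: 22 = 7^0 · 22 and 29 = 7^0 · 29. Apply v_p(a/b) = v_p(a) − v_p(b): v_7(22/29) = 0 − 0 = 0.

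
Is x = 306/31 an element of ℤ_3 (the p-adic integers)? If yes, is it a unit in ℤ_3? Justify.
x ∈ ℤ_3 but not a unit; v_3(x) = 2 > 0

ℤ_3 = {x ∈ ℚ_3 : v_3(x) ≥ 0} and ℤ_3^× = {x ∈ ℤ_3 : v_3(x) = 0}. Here v_3(306/31) = v_3(num) − v_3(den) = 2; compare against these criteria.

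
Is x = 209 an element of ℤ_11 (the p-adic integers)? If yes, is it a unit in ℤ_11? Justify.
x ∈ ℤ_11 but not a unit; v_11(x) = 1 > 0

ℤ_11 = {x ∈ ℚ_11 : v_11(x) ≥ 0} and ℤ_11^× = {x ∈ ℤ_11 : v_11(x) = 0}. Here v_11(209) = v_11(num) − v_11(den) = 1; compare against these criteria.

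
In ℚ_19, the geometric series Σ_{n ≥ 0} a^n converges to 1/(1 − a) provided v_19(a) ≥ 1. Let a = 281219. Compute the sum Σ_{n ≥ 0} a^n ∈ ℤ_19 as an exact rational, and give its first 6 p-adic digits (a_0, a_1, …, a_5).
Σ a^n = 1/(1 − a) = -1/281218;  first 6 digits = (1, 0, 0, 3, 2, 0)

v_19(a) = 3 ≥ 1, so the series converges in ℤ_19 to 1/(1 − a) = 1/(1 − 281219) = -1/281218. Expand this rational in ℤ_19: compute digits iteratively via d_i = x_i mod 19, x_{i+1} = (x_i − d_i)/19. The first 6 digits are (1, 0, 0, 3, 2, 0).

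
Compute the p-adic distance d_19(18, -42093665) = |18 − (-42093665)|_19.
d_19(18, -42093665) = 1/2476099

Step 1 — x − y = 18 − (-42093665) = 42093683. Step 2 — v_19(42093683) = 5 (factor: 42093683 = (19^5 · 17); the sign does not affect v_p). Step 3 — |x − y|_19 = 19^{-5} = 1/2476099.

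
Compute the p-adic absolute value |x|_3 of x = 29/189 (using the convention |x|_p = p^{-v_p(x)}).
|29/189|_3 = 27

Step 1 — compute v_3(x) by factoring powers of 3 out of the numerator and denominator: v_3(29/189) = -3. Step 2 — apply |x|_p = p^{-v_p(x)} = 3^{3} = 27.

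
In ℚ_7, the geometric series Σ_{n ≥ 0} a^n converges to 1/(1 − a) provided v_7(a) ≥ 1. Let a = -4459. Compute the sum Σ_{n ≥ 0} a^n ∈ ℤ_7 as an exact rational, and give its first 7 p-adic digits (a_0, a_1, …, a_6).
Σ a^n = 1/(1 − a) = 1/4460;  first 7 digits = (1, 0, 0, 1, 5, 6, 0)

v_7(a) = 3 ≥ 1, so the series converges in ℤ_7 to 1/(1 − a) = 1/(1 − (-4459)) = 1/4460. Expand this rational in ℤ_7: compute digits iteratively via d_i = x_i mod 7, x_{i+1} = (x_i − d_i)/7. The first 7 digits are (1, 0, 0, 1, 5, 6, 0).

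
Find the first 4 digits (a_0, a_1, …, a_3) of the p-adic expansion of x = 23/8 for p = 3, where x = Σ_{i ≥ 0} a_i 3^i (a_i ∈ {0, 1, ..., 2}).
(a_0, …, a_3) = (1, 1, 1, 0)

v_3(23/8) = 0 (numerator and denominator both coprime to 3), so x ∈ ℤ_3^×. Compute digits iteratively via a_i = x_i mod 3, x_{i+1} = (x_i − a_i)/3, with x_0 = x:
  x_0 = 23/8;  a_0 = 1;  x_1 = (x_0 − 1)/3 = 5/8
  x_1 = 5/8;  a_1 = 1;  x_2 = (x_1 − 1)/3 = -1/8
  x_2 = -1/8;  a_2 = 1;  x_3 = (x_2 − 1)/3 = -3/8
  x_3 = -3/8;  a_3 = 0;  x_4 = (x_3 − 0)/3 = -1/8
Digits: (1, 1, 1, 0).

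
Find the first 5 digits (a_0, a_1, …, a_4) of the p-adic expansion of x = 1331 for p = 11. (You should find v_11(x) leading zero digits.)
(a_0, …, a_4) = (0, 0, 0, 1, 0)

v_11(1331) = 3, so a_0 = ... = a_2 = 0. Factor out: x = 11^3 · u with u = 1 a unit in ℤ_11. Expand u iteratively via a_{v+i} = u_i mod 11, u_{i+1} = (u_i − a_{v+i})/11:
  u_0 = 1;  a_3 = 1;  u_1 = (u_0 − 1)/11 = 0
  u_1 = 0;  a_4 = 0;  u_2 = (u_1 − 0)/11 = 0
Digits: (0, 0, 0, 1, 0).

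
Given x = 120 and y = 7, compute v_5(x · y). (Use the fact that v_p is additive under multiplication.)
v_5(840) = 1

v_p(x) = 1 (factor: 120 = 5^1 · 24); v_p(y) = 0 (factor: 7 = 5^0 · 7). Additivity: v_p(xy) = v_p(x) + v_p(y) = 1 + 0 = 1. (Direct check: xy = 840 = 5^1 · (168).)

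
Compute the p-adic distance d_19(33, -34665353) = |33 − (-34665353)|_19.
d_19(33, -34665353) = 1/2476099

Step 1 — x − y = 33 − (-34665353) = 34665386. Step 2 — v_19(34665386) = 5 (factor: 34665386 = (19^5 · 14); the sign does not affect v_p). Step 3 — |x − y|_19 = 19^{-5} = 1/2476099.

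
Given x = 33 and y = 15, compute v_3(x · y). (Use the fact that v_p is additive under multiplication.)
v_3(495) = 2

v_p(x) = 1 (factor: 33 = 3^1 · 11); v_p(y) = 1 (factor: 15 = 3^1 · 5). Additivity: v_p(xy) = v_p(x) + v_p(y) = 1 + 1 = 2. (Direct check: xy = 495 = 3^2 · (55).)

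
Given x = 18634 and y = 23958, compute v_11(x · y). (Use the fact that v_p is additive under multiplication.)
v_11(446433372) = 6

v_p(x) = 3 (factor: 18634 = 11^3 · 14); v_p(y) = 3 (factor: 23958 = 11^3 · 18). Additivity: v_p(xy) = v_p(x) + v_p(y) = 3 + 3 = 6. (Direct check: xy = 446433372 = 11^6 · (252).)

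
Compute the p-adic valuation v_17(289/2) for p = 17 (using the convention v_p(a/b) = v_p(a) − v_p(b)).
v_17(289/2) = 2

Factor powers of 17 from the numerator and denominator of the reduced fraction: 289 = 17^2 · 1 and 2 = 17^0 · 2. Apply v_p(a/b) = v_p(a) − v_p(b): v_17(289/2) = 2 − 0 = 2.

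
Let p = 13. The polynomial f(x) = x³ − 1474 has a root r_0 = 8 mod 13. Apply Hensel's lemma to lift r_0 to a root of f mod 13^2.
r_1 = 138 (mod 169)

Hensel: r_{i+1} = r_i − f(r_i)/f′(r_i) mod 13^{i+2}, where f′(x) = 3x². Iterate:
  r_0 = 8 (mod 13)
  r_1 = 138 (mod 169)
Final: r = 138 with f(r) ≡ 0 mod 13^2.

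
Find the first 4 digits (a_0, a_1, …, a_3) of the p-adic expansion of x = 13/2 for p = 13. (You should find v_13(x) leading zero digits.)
(a_0, …, a_3) = (0, 7, 6, 6)

v_13(13/2) = 1, so a_0 = ... = a_0 = 0. Factor out: x = 13^1 · u with u = 1/2 a unit in ℤ_13. Expand u iteratively via a_{v+i} = u_i mod 13, u_{i+1} = (u_i − a_{v+i})/13:
  u_0 = 1/2;  a_1 = 7;  u_1 = (u_0 − 7)/13 = -1/2
  u_1 = -1/2;  a_2 = 6;  u_2 = (u_1 − 6)/13 = -1/2
  u_2 = -1/2;  a_3 = 6;  u_3 = (u_2 − 6)/13 = -1/2
Digits: (0, 7, 6, 6).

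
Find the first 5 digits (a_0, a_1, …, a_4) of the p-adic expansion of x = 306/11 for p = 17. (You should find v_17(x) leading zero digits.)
(a_0, …, a_4) = (0, 14, 7, 15, 13)

v_17(306/11) = 1, so a_0 = ... = a_0 = 0. Factor out: x = 17^1 · u with u = 18/11 a unit in ℤ_17. Expand u iteratively via a_{v+i} = u_i mod 17, u_{i+1} = (u_i − a_{v+i})/17:
  u_0 = 18/11;  a_1 = 14;  u_1 = (u_0 − 14)/17 = -8/11
  u_1 = -8/11;  a_2 = 7;  u_2 = (u_1 − 7)/17 = -5/11
  u_2 = -5/11;  a_3 = 15;  u_3 = (u_2 − 15)/17 = -10/11
  u_3 = -10/11;  a_4 = 13;  u_4 = (u_3 − 13)/17 = -9/11
Digits: (0, 14, 7, 15, 13).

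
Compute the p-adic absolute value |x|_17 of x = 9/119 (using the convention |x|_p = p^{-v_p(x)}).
|9/119|_17 = 17

Step 1 — compute v_17(x) by factoring powers of 17 out of the numerator and denominator: v_17(9/119) = -1. Step 2 — apply |x|_p = p^{-v_p(x)} = 17^{1} = 17.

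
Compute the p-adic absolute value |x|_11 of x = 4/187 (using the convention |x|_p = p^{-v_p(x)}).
|4/187|_11 = 11

Step 1 — compute v_11(x) by factoring powers of 11 out of the numerator and denominator: v_11(4/187) = -1. Step 2 — apply |x|_p = p^{-v_p(x)} = 11^{1} = 11.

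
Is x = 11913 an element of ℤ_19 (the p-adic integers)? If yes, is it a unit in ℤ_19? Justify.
x ∈ ℤ_19 but not a unit; v_19(x) = 2 > 0

ℤ_19 = {x ∈ ℚ_19 : v_19(x) ≥ 0} and ℤ_19^× = {x ∈ ℤ_19 : v_19(x) = 0}. Here v_19(11913) = v_19(num) − v_19(den) = 2; compare against these criteria.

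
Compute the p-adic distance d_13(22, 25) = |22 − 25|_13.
d_13(22, 25) = 1

Step 1 — x − y = 22 − 25 = -3. Step 2 — v_13(-3) = 0 (factor: -3 = −(13^0 · 3); the sign does not affect v_p). Step 3 — |x − y|_13 = 13^{0} = 1.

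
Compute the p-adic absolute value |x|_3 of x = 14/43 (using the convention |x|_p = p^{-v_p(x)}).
|14/43|_3 = 1

Step 1 — compute v_3(x) by factoring powers of 3 out of the numerator and denominator: v_3(14/43) = 0. Step 2 — apply |x|_p = p^{-v_p(x)} = 3^{0} = 1.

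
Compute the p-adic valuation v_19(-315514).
v_19(-315514) = 3

v_19(n) is the largest exponent k such that 19^k divides n. Factor out: -315514 = -19^3 · 46. (Sign doesn't affect v_p.) So v_19(-315514) = 3.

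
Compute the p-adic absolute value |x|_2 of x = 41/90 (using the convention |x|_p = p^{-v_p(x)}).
|41/90|_2 = 2

Step 1 — compute v_2(x) by factoring powers of 2 out of the numerator and denominator: v_2(41/90) = -1. Step 2 — apply |x|_p = p^{-v_p(x)} = 2^{1} = 2.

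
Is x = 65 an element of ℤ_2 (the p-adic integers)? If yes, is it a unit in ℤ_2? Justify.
x ∈ ℤ_2^× (unit); v_2(x) = 0

ℤ_2 = {x ∈ ℚ_2 : v_2(x) ≥ 0} and ℤ_2^× = {x ∈ ℤ_2 : v_2(x) = 0}. Here v_2(65) = v_2(num) − v_2(den) = 0; compare against these criteria.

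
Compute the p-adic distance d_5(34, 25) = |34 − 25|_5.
d_5(34, 25) = 1

Step 1 — x − y = 34 − 25 = 9. Step 2 — v_5(9) = 0 (factor: 9 = (5^0 · 9); the sign does not affect v_p). Step 3 — |x − y|_5 = 5^{0} = 1.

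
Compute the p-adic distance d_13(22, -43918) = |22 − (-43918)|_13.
d_13(22, -43918) = 1/2197

Step 1 — x − y = 22 − (-43918) = 43940. Step 2 — v_13(43940) = 3 (factor: 43940 = (13^3 · 20); the sign does not affect v_p). Step 3 — |x − y|_13 = 13^{-3} = 1/2197.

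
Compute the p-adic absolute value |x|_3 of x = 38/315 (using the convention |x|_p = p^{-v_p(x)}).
|38/315|_3 = 9

Step 1 — compute v_3(x) by factoring powers of 3 out of the numerator and denominator: v_3(38/315) = -2. Step 2 — apply |x|_p = p^{-v_p(x)} = 3^{2} = 9.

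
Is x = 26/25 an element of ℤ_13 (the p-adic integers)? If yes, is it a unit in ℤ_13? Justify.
x ∈ ℤ_13 but not a unit; v_13(x) = 1 > 0

ℤ_13 = {x ∈ ℚ_13 : v_13(x) ≥ 0} and ℤ_13^× = {x ∈ ℤ_13 : v_13(x) = 0}. Here v_13(26/25) = v_13(num) − v_13(den) = 1; compare against these criteria.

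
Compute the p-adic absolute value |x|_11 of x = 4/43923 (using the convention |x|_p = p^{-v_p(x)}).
|4/43923|_11 = 14641

Step 1 — compute v_11(x) by factoring powers of 11 out of the numerator and denominator: v_11(4/43923) = -4. Step 2 — apply |x|_p = p^{-v_p(x)} = 11^{4} = 14641.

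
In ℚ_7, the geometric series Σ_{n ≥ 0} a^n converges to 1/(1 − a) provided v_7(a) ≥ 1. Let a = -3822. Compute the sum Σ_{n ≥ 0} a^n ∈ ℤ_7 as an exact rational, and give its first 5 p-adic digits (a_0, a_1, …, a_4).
Σ a^n = 1/(1 − a) = 1/3823;  first 5 digits = (1, 0, 6, 2, 6)

v_7(a) = 2 ≥ 1, so the series converges in ℤ_7 to 1/(1 − a) = 1/(1 − (-3822)) = 1/3823. Expand this rational in ℤ_7: compute digits iteratively via d_i = x_i mod 7, x_{i+1} = (x_i − d_i)/7. The first 5 digits are (1, 0, 6, 2, 6).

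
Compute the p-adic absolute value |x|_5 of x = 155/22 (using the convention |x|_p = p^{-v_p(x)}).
|155/22|_5 = 1/5

Step 1 — compute v_5(x) by factoring powers of 5 out of the numerator and denominator: v_5(155/22) = 1. Step 2 — apply |x|_p = p^{-v_p(x)} = 5^{-1} = 1/5.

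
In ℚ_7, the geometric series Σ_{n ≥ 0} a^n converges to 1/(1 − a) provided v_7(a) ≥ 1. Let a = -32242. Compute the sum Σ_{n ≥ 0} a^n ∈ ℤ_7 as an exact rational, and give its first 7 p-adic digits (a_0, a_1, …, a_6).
Σ a^n = 1/(1 − a) = 1/32243;  first 7 digits = (1, 0, 0, 4, 0, 5, 1)

v_7(a) = 3 ≥ 1, so the series converges in ℤ_7 to 1/(1 − a) = 1/(1 − (-32242)) = 1/32243. Expand this rational in ℤ_7: compute digits iteratively via d_i = x_i mod 7, x_{i+1} = (x_i − d_i)/7. The first 7 digits are (1, 0, 0, 4, 0, 5, 1).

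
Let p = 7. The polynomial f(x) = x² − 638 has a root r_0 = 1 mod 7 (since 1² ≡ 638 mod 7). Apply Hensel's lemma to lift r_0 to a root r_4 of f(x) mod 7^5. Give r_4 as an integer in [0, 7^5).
r_4 = 6322 (mod 16807)

Hensel's recurrence: r_{i+1} = r_i − f(r_i)·(f′(r_i))^{-1} mod 7^{i+2}, with f′(x) = 2x. Iterate:
  r_0 = 1 (mod 7)
  r_1 = 1 (mod 49)
  r_2 = 148 (mod 343)
  r_3 = 1520 (mod 2401)
  r_4 = 6322 (mod 16807)
Final: r_4 = 6322, and one checks f(r_4) ≡ 0 mod 7^5.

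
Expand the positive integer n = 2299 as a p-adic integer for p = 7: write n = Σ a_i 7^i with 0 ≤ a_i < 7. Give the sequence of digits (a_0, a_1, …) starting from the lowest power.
(a_0, a_1, …) = (3, 6, 4, 6)

Repeated division by 7 gives the digits low-to-high: 2299 = 3 + 6·7^1 + 4·7^2 + 6·7^3. Digit sequence: (3, 6, 4, 6).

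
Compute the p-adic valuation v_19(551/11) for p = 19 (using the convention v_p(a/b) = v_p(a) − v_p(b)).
v_19(551/11) = 1

Factor powers of 19 from the numerator and denominator of the reduced fraction: 551 = 19^1 · 29 and 11 = 19^0 · 11. Apply v_p(a/b) = v_p(a) − v_p(b): v_19(551/11) = 1 − 0 = 1.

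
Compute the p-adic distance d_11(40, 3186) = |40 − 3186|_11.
d_11(40, 3186) = 1/121

Step 1 — x − y = 40 − 3186 = -3146. Step 2 — v_11(-3146) = 2 (factor: -3146 = −(11^2 · 26); the sign does not affect v_p). Step 3 — |x − y|_11 = 11^{-2} = 1/121.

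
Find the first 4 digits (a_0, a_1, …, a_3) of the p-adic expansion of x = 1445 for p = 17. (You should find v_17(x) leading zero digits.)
(a_0, …, a_3) = (0, 0, 5, 0)

v_17(1445) = 2, so a_0 = ... = a_1 = 0. Factor out: x = 17^2 · u with u = 5 a unit in ℤ_17. Expand u iteratively via a_{v+i} = u_i mod 17, u_{i+1} = (u_i − a_{v+i})/17:
  u_0 = 5;  a_2 = 5;  u_1 = (u_0 − 5)/17 = 0
  u_1 = 0;  a_3 = 0;  u_2 = (u_1 − 0)/17 = 0
Digits: (0, 0, 5, 0).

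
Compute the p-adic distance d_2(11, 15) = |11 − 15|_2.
d_2(11, 15) = 1/4

Step 1 — x − y = 11 − 15 = -4. Step 2 — v_2(-4) = 2 (factor: -4 = −(2^2 · 1); the sign does not affect v_p). Step 3 — |x − y|_2 = 2^{-2} = 1/4.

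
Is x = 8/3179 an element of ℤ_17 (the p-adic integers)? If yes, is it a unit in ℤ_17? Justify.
x ∉ ℤ_17 (v_17(x) = -2 < 0)

ℤ_17 = {x ∈ ℚ_17 : v_17(x) ≥ 0} and ℤ_17^× = {x ∈ ℤ_17 : v_17(x) = 0}. Here v_17(8/3179) = v_17(num) − v_17(den) = -2; compare against these criteria.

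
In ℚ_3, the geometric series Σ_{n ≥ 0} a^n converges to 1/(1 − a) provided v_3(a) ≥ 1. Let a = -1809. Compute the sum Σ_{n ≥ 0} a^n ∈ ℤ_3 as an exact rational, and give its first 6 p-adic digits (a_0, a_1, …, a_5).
Σ a^n = 1/(1 − a) = 1/1810;  first 6 digits = (1, 0, 0, 2, 1, 1)

v_3(a) = 3 ≥ 1, so the series converges in ℤ_3 to 1/(1 − a) = 1/(1 − (-1809)) = 1/1810. Expand this rational in ℤ_3: compute digits iteratively via d_i = x_i mod 3, x_{i+1} = (x_i − d_i)/3. The first 6 digits are (1, 0, 0, 2, 1, 1).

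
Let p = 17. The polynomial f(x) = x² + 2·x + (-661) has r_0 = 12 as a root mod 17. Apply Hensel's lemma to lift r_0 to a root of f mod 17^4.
r_3 = 10824 (mod 83521)

Hensel: r_{i+1} = r_i − f(r_i)·(f′(r_i))^{-1} mod 17^{i+2}, f′(x) = 2x + 2. Iterate:
  r_0 = 12 (mod 17)
  r_1 = 131 (mod 289)
  r_2 = 998 (mod 4913)
  r_3 = 10824 (mod 83521)
Final: r = 10824 satisfies f(r) ≡ 0 mod 17^4.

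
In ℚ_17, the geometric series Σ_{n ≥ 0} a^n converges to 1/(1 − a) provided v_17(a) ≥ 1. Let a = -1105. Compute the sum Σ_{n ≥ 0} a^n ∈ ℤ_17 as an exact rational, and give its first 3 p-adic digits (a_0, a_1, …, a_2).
Σ a^n = 1/(1 − a) = 1/1106;  first 3 digits = (1, 3, 5)

v_17(a) = 1 ≥ 1, so the series converges in ℤ_17 to 1/(1 − a) = 1/(1 − (-1105)) = 1/1106. Expand this rational in ℤ_17: compute digits iteratively via d_i = x_i mod 17, x_{i+1} = (x_i − d_i)/17. The first 3 digits are (1, 3, 5).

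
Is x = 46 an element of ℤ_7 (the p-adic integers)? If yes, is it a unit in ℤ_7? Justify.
x ∈ ℤ_7^× (unit); v_7(x) = 0

ℤ_7 = {x ∈ ℚ_7 : v_7(x) ≥ 0} and ℤ_7^× = {x ∈ ℤ_7 : v_7(x) = 0}. Here v_7(46) = v_7(num) − v_7(den) = 0; compare against these criteria.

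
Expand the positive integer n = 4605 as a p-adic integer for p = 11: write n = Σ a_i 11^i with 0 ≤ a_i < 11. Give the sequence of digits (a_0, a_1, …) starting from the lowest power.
(a_0, a_1, …) = (7, 0, 5, 3)

Repeated division by 11 gives the digits low-to-high: 4605 = 7 + 5·11^2 + 3·11^3. Digit sequence: (7, 0, 5, 3).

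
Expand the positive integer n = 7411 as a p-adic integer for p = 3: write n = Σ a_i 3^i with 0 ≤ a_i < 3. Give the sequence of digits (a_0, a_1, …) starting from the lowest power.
(a_0, a_1, …) = (1, 1, 1, 1, 1, 0, 1, 0, 1)

Repeated division by 3 gives the digits low-to-high: 7411 = 1 + 1·3^1 + 1·3^2 + 1·3^3 + 1·3^4 + 1·3^6 + 1·3^8. Digit sequence: (1, 1, 1, 1, 1, 0, 1, 0, 1).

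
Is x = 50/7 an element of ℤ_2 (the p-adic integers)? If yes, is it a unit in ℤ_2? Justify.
x ∈ ℤ_2 but not a unit; v_2(x) = 1 > 0

ℤ_2 = {x ∈ ℚ_2 : v_2(x) ≥ 0} and ℤ_2^× = {x ∈ ℤ_2 : v_2(x) = 0}. Here v_2(50/7) = v_2(num) − v_2(den) = 1; compare against these criteria.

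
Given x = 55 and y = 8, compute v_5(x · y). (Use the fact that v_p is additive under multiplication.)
v_5(440) = 1

v_p(x) = 1 (factor: 55 = 5^1 · 11); v_p(y) = 0 (factor: 8 = 5^0 · 8). Additivity: v_p(xy) = v_p(x) + v_p(y) = 1 + 0 = 1. (Direct check: xy = 440 = 5^1 · (88).)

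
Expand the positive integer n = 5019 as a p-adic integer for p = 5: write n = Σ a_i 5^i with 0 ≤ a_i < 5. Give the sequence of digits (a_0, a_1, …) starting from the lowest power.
(a_0, a_1, …) = (4, 3, 0, 0, 3, 1)

Repeated division by 5 gives the digits low-to-high: 5019 = 4 + 3·5^1 + 3·5^4 + 1·5^5. Digit sequence: (4, 3, 0, 0, 3, 1).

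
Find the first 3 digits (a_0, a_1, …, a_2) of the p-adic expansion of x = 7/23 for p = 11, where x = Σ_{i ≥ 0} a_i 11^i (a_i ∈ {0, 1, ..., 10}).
(a_0, …, a_2) = (7, 8, 4)

v_11(7/23) = 0 (numerator and denominator both coprime to 11), so x ∈ ℤ_11^×. Compute digits iteratively via a_i = x_i mod 11, x_{i+1} = (x_i − a_i)/11, with x_0 = x:
  x_0 = 7/23;  a_0 = 7;  x_1 = (x_0 − 7)/11 = -14/23
  x_1 = -14/23;  a_1 = 8;  x_2 = (x_1 − 8)/11 = -18/23
  x_2 = -18/23;  a_2 = 4;  x_3 = (x_2 − 4)/11 = -10/23
Digits: (7, 8, 4).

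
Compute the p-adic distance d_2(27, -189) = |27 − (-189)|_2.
d_2(27, -189) = 1/8

Step 1 — x − y = 27 − (-189) = 216. Step 2 — v_2(216) = 3 (factor: 216 = (2^3 · 27); the sign does not affect v_p). Step 3 — |x − y|_2 = 2^{-3} = 1/8.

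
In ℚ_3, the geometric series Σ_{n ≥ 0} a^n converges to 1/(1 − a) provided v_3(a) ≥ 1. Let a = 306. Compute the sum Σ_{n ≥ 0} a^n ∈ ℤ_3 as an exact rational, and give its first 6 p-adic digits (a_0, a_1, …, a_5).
Σ a^n = 1/(1 − a) = -1/305;  first 6 digits = (1, 0, 1, 2, 1, 2)

v_3(a) = 2 ≥ 1, so the series converges in ℤ_3 to 1/(1 − a) = 1/(1 − 306) = -1/305. Expand this rational in ℤ_3: compute digits iteratively via d_i = x_i mod 3, x_{i+1} = (x_i − d_i)/3. The first 6 digits are (1, 0, 1, 2, 1, 2).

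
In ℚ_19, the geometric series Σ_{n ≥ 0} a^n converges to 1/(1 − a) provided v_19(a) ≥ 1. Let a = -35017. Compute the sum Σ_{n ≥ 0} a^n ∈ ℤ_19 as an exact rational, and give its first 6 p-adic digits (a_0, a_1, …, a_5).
Σ a^n = 1/(1 − a) = 1/35018;  first 6 digits = (1, 0, 17, 13, 3, 1)

v_19(a) = 2 ≥ 1, so the series converges in ℤ_19 to 1/(1 − a) = 1/(1 − (-35017)) = 1/35018. Expand this rational in ℤ_19: compute digits iteratively via d_i = x_i mod 19, x_{i+1} = (x_i − d_i)/19. The first 6 digits are (1, 0, 17, 13, 3, 1).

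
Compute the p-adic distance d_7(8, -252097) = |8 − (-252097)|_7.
d_7(8, -252097) = 1/16807

Step 1 — x − y = 8 − (-252097) = 252105. Step 2 — v_7(252105) = 5 (factor: 252105 = (7^5 · 15); the sign does not affect v_p). Step 3 — |x − y|_7 = 7^{-5} = 1/16807.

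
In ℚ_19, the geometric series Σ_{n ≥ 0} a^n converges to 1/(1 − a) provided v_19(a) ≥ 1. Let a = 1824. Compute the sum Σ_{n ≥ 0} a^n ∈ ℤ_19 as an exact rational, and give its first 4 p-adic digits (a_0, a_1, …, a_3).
Σ a^n = 1/(1 − a) = -1/1823;  first 4 digits = (1, 1, 6, 11)

v_19(a) = 1 ≥ 1, so the series converges in ℤ_19 to 1/(1 − a) = 1/(1 − 1824) = -1/1823. Expand this rational in ℤ_19: compute digits iteratively via d_i = x_i mod 19, x_{i+1} = (x_i − d_i)/19. The first 4 digits are (1, 1, 6, 11).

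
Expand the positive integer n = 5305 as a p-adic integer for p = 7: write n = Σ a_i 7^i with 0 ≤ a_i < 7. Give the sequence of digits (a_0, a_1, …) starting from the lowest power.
(a_0, a_1, …) = (6, 1, 3, 1, 2)

Repeated division by 7 gives the digits low-to-high: 5305 = 6 + 1·7^1 + 3·7^2 + 1·7^3 + 2·7^4. Digit sequence: (6, 1, 3, 1, 2).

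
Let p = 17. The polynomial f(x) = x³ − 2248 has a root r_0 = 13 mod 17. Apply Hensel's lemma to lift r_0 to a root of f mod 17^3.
r_2 = 863 (mod 4913)

Hensel: r_{i+1} = r_i − f(r_i)/f′(r_i) mod 17^{i+2}, where f′(x) = 3x². Iterate:
  r_0 = 13 (mod 17)
  r_1 = 285 (mod 289)
  r_2 = 863 (mod 4913)
Final: r = 863 with f(r) ≡ 0 mod 17^3.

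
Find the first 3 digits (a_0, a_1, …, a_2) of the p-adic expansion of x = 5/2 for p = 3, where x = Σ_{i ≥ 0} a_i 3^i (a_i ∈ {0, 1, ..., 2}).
(a_0, …, a_2) = (1, 2, 1)

v_3(5/2) = 0 (numerator and denominator both coprime to 3), so x ∈ ℤ_3^×. Compute digits iteratively via a_i = x_i mod 3, x_{i+1} = (x_i − a_i)/3, with x_0 = x:
  x_0 = 5/2;  a_0 = 1;  x_1 = (x_0 − 1)/3 = 1/2
  x_1 = 1/2;  a_1 = 2;  x_2 = (x_1 − 2)/3 = -1/2
  x_2 = -1/2;  a_2 = 1;  x_3 = (x_2 − 1)/3 = -1/2
Digits: (1, 2, 1).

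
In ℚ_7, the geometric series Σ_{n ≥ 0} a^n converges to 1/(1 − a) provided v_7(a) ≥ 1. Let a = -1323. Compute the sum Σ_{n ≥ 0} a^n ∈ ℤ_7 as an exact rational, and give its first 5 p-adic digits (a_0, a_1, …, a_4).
Σ a^n = 1/(1 − a) = 1/1324;  first 5 digits = (1, 0, 1, 3, 0)

v_7(a) = 2 ≥ 1, so the series converges in ℤ_7 to 1/(1 − a) = 1/(1 − (-1323)) = 1/1324. Expand this rational in ℤ_7: compute digits iteratively via d_i = x_i mod 7, x_{i+1} = (x_i − d_i)/7. The first 5 digits are (1, 0, 1, 3, 0).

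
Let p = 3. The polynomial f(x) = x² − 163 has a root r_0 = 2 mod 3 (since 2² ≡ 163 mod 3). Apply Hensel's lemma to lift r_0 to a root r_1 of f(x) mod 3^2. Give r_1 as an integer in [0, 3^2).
r_1 = 8 (mod 9)

Hensel's recurrence: r_{i+1} = r_i − f(r_i)·(f′(r_i))^{-1} mod 3^{i+2}, with f′(x) = 2x. Iterate:
  r_0 = 2 (mod 3)
  r_1 = 8 (mod 9)
Final: r_1 = 8, and one checks f(r_1) ≡ 0 mod 3^2.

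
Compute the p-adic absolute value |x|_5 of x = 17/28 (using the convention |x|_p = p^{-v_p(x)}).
|17/28|_5 = 1

Step 1 — compute v_5(x) by factoring powers of 5 out of the numerator and denominator: v_5(17/28) = 0. Step 2 — apply |x|_p = p^{-v_p(x)} = 5^{0} = 1.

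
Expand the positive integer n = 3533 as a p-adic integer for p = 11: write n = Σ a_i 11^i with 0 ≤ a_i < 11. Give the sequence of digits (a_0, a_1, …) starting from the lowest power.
(a_0, a_1, …) = (2, 2, 7, 2)

Repeated division by 11 gives the digits low-to-high: 3533 = 2 + 2·11^1 + 7·11^2 + 2·11^3. Digit sequence: (2, 2, 7, 2).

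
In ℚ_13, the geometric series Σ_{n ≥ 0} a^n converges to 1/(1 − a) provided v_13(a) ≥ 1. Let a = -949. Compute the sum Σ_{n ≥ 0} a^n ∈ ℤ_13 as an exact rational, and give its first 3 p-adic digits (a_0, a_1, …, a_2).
Σ a^n = 1/(1 − a) = 1/950;  first 3 digits = (1, 5, 6)

v_13(a) = 1 ≥ 1, so the series converges in ℤ_13 to 1/(1 − a) = 1/(1 − (-949)) = 1/950. Expand this rational in ℤ_13: compute digits iteratively via d_i = x_i mod 13, x_{i+1} = (x_i − d_i)/13. The first 3 digits are (1, 5, 6).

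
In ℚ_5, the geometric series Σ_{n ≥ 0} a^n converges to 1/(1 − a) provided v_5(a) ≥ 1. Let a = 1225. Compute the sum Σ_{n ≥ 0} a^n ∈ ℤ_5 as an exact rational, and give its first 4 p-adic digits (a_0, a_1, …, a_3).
Σ a^n = 1/(1 − a) = -1/1224;  first 4 digits = (1, 0, 4, 4)

v_5(a) = 2 ≥ 1, so the series converges in ℤ_5 to 1/(1 − a) = 1/(1 − 1225) = -1/1224. Expand this rational in ℤ_5: compute digits iteratively via d_i = x_i mod 5, x_{i+1} = (x_i − d_i)/5. The first 4 digits are (1, 0, 4, 4).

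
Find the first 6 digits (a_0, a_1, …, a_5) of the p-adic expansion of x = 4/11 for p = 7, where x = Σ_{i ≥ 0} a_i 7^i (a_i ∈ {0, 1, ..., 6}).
(a_0, …, a_5) = (1, 5, 5, 3, 2, 6)

v_7(4/11) = 0 (numerator and denominator both coprime to 7), so x ∈ ℤ_7^×. Compute digits iteratively via a_i = x_i mod 7, x_{i+1} = (x_i − a_i)/7, with x_0 = x:
  x_0 = 4/11;  a_0 = 1;  x_1 = (x_0 − 1)/7 = -1/11
  x_1 = -1/11;  a_1 = 5;  x_2 = (x_1 − 5)/7 = -8/11
  x_2 = -8/11;  a_2 = 5;  x_3 = (x_2 − 5)/7 = -9/11
  x_3 = -9/11;  a_3 = 3;  x_4 = (x_3 − 3)/7 = -6/11
  x_4 = -6/11;  a_4 = 2;  x_5 = (x_4 − 2)/7 = -4/11
  x_5 = -4/11;  a_5 = 6;  x_6 = (x_5 − 6)/7 = -10/11
Digits: (1, 5, 5, 3, 2, 6).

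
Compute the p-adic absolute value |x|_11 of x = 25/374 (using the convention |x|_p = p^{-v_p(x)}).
|25/374|_11 = 11

Step 1 — compute v_11(x) by factoring powers of 11 out of the numerator and denominator: v_11(25/374) = -1. Step 2 — apply |x|_p = p^{-v_p(x)} = 11^{1} = 11.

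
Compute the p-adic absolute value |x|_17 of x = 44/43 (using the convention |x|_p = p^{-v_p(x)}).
|44/43|_17 = 1

Step 1 — compute v_17(x) by factoring powers of 17 out of the numerator and denominator: v_17(44/43) = 0. Step 2 — apply |x|_p = p^{-v_p(x)} = 17^{0} = 1.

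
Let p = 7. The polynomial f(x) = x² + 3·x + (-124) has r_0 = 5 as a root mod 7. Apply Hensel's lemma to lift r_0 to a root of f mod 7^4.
r_3 = 656 (mod 2401)

Hensel: r_{i+1} = r_i − f(r_i)·(f′(r_i))^{-1} mod 7^{i+2}, f′(x) = 2x + 3. Iterate:
  r_0 = 5 (mod 7)
  r_1 = 19 (mod 49)
  r_2 = 313 (mod 343)
  r_3 = 656 (mod 2401)
Final: r = 656 satisfies f(r) ≡ 0 mod 7^4.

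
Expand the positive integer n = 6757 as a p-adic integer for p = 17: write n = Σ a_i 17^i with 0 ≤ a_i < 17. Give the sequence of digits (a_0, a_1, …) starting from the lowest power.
(a_0, a_1, …) = (8, 6, 6, 1)

Repeated division by 17 gives the digits low-to-high: 6757 = 8 + 6·17^1 + 6·17^2 + 1·17^3. Digit sequence: (8, 6, 6, 1).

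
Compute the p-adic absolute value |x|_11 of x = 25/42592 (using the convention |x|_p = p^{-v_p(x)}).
|25/42592|_11 = 1331

Step 1 — compute v_11(x) by factoring powers of 11 out of the numerator and denominator: v_11(25/42592) = -3. Step 2 — apply |x|_p = p^{-v_p(x)} = 11^{3} = 1331.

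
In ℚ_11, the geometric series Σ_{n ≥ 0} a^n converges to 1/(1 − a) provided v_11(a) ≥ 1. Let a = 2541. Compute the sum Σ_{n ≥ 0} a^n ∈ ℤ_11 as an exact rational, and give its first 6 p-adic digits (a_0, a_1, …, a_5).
Σ a^n = 1/(1 − a) = -1/2540;  first 6 digits = (1, 0, 10, 1, 1, 7)

v_11(a) = 2 ≥ 1, so the series converges in ℤ_11 to 1/(1 − a) = 1/(1 − 2541) = -1/2540. Expand this rational in ℤ_11: compute digits iteratively via d_i = x_i mod 11, x_{i+1} = (x_i − d_i)/11. The first 6 digits are (1, 0, 10, 1, 1, 7).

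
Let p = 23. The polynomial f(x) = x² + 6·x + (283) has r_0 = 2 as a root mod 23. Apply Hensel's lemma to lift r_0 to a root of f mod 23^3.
r_2 = 4786 (mod 12167)

Hensel: r_{i+1} = r_i − f(r_i)·(f′(r_i))^{-1} mod 23^{i+2}, f′(x) = 2x + 6. Iterate:
  r_0 = 2 (mod 23)
  r_1 = 25 (mod 529)
  r_2 = 4786 (mod 12167)
Final: r = 4786 satisfies f(r) ≡ 0 mod 23^3.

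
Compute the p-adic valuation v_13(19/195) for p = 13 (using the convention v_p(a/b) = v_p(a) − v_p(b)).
v_13(19/195) = -1

Factor powers of 13 from the numerator and denominator of the reduced fraction: 19 = 13^0 · 19 and 195 = 13^1 · 15. Apply v_p(a/b) = v_p(a) − v_p(b): v_13(19/195) = 0 − 1 = -1.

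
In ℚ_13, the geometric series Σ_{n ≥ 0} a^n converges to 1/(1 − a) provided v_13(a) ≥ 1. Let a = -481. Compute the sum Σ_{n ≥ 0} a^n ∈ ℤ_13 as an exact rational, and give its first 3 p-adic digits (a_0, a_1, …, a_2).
Σ a^n = 1/(1 − a) = 1/482;  first 3 digits = (1, 2, 1)

v_13(a) = 1 ≥ 1, so the series converges in ℤ_13 to 1/(1 − a) = 1/(1 − (-481)) = 1/482. Expand this rational in ℤ_13: compute digits iteratively via d_i = x_i mod 13, x_{i+1} = (x_i − d_i)/13. The first 3 digits are (1, 2, 1).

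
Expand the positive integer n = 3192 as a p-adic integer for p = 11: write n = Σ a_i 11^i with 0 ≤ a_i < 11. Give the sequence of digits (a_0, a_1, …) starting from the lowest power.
(a_0, a_1, …) = (2, 4, 4, 2)

Repeated division by 11 gives the digits low-to-high: 3192 = 2 + 4·11^1 + 4·11^2 + 2·11^3. Digit sequence: (2, 4, 4, 2).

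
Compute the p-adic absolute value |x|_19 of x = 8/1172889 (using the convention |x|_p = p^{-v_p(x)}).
|8/1172889|_19 = 130321

Step 1 — compute v_19(x) by factoring powers of 19 out of the numerator and denominator: v_19(8/1172889) = -4. Step 2 — apply |x|_p = p^{-v_p(x)} = 19^{4} = 130321.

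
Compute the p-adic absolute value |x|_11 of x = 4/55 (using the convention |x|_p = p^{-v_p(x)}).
|4/55|_11 = 11

Step 1 — compute v_11(x) by factoring powers of 11 out of the numerator and denominator: v_11(4/55) = -1. Step 2 — apply |x|_p = p^{-v_p(x)} = 11^{1} = 11.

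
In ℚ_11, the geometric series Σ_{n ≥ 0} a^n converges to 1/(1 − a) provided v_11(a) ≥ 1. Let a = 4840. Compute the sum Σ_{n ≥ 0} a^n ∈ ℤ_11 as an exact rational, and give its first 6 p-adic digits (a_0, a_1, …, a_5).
Σ a^n = 1/(1 − a) = -1/4839;  first 6 digits = (1, 0, 7, 3, 5, 2)

v_11(a) = 2 ≥ 1, so the series converges in ℤ_11 to 1/(1 − a) = 1/(1 − 4840) = -1/4839. Expand this rational in ℤ_11: compute digits iteratively via d_i = x_i mod 11, x_{i+1} = (x_i − d_i)/11. The first 6 digits are (1, 0, 7, 3, 5, 2).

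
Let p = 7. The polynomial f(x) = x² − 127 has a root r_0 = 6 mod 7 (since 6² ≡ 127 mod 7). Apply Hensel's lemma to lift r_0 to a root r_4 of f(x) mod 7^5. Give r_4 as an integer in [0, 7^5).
r_4 = 1749 (mod 16807)

Hensel's recurrence: r_{i+1} = r_i − f(r_i)·(f′(r_i))^{-1} mod 7^{i+2}, with f′(x) = 2x. Iterate:
  r_0 = 6 (mod 7)
  r_1 = 34 (mod 49)
  r_2 = 34 (mod 343)
  r_3 = 1749 (mod 2401)
  r_4 = 1749 (mod 16807)
Final: r_4 = 1749, and one checks f(r_4) ≡ 0 mod 7^5.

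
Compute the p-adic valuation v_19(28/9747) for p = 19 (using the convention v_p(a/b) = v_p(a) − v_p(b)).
v_19(28/9747) = -2

Factor powers of 19 from the numerator and denominator of the reduced fraction: 28 = 19^0 · 28 and 9747 = 19^2 · 27. Apply v_p(a/b) = v_p(a) − v_p(b): v_19(28/9747) = 0 − 2 = -2.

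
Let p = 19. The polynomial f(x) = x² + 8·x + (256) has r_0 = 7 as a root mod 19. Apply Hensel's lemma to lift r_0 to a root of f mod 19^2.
r_1 = 7 (mod 361)

Hensel: r_{i+1} = r_i − f(r_i)·(f′(r_i))^{-1} mod 19^{i+2}, f′(x) = 2x + 8. Iterate:
  r_0 = 7 (mod 19)
  r_1 = 7 (mod 361)
Final: r = 7 satisfies f(r) ≡ 0 mod 19^2.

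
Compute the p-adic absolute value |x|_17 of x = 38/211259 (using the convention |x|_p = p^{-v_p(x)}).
|38/211259|_17 = 4913

Step 1 — compute v_17(x) by factoring powers of 17 out of the numerator and denominator: v_17(38/211259) = -3. Step 2 — apply |x|_p = p^{-v_p(x)} = 17^{3} = 4913.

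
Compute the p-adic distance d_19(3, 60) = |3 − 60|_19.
d_19(3, 60) = 1/19

Step 1 — x − y = 3 − 60 = -57. Step 2 — v_19(-57) = 1 (factor: -57 = −(19^1 · 3); the sign does not affect v_p). Step 3 — |x − y|_19 = 19^{-1} = 1/19.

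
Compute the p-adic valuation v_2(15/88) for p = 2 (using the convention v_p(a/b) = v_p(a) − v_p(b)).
v_2(15/88) = -3

Factor powers of 2 from the numerator and denominator of the reduced fraction: 15 = 2^0 · 15 and 88 = 2^3 · 11. Apply v_p(a/b) = v_p(a) − v_p(b): v_2(15/88) = 0 − 3 = -3.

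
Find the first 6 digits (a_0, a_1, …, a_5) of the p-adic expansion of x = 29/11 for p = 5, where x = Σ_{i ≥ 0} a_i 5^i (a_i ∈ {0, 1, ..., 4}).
(a_0, …, a_5) = (4, 2, 0, 4, 1, 1)

v_5(29/11) = 0 (numerator and denominator both coprime to 5), so x ∈ ℤ_5^×. Compute digits iteratively via a_i = x_i mod 5, x_{i+1} = (x_i − a_i)/5, with x_0 = x:
  x_0 = 29/11;  a_0 = 4;  x_1 = (x_0 − 4)/5 = -3/11
  x_1 = -3/11;  a_1 = 2;  x_2 = (x_1 − 2)/5 = -5/11
  x_2 = -5/11;  a_2 = 0;  x_3 = (x_2 − 0)/5 = -1/11
  x_3 = -1/11;  a_3 = 4;  x_4 = (x_3 − 4)/5 = -9/11
  x_4 = -9/11;  a_4 = 1;  x_5 = (x_4 − 1)/5 = -4/11
  x_5 = -4/11;  a_5 = 1;  x_6 = (x_5 − 1)/5 = -3/11
Digits: (4, 2, 0, 4, 1, 1).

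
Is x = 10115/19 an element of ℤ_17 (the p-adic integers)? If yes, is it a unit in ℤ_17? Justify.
x ∈ ℤ_17 but not a unit; v_17(x) = 2 > 0

ℤ_17 = {x ∈ ℚ_17 : v_17(x) ≥ 0} and ℤ_17^× = {x ∈ ℤ_17 : v_17(x) = 0}. Here v_17(10115/19) = v_17(num) − v_17(den) = 2; compare against these criteria.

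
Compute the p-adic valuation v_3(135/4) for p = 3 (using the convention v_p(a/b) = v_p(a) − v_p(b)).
v_3(135/4) = 3

Factor powers of 3 from the numerator and denominator of the reduced fraction: 135 = 3^3 · 5 and 4 = 3^0 · 4. Apply v_p(a/b) = v_p(a) − v_p(b): v_3(135/4) = 3 − 0 = 3.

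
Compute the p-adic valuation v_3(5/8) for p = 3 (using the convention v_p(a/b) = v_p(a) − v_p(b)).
v_3(5/8) = 0

Factor powers of 3 from the numerator and denominator of the reduced fraction: 5 = 3^0 · 5 and 8 = 3^0 · 8. Apply v_p(a/b) = v_p(a) − v_p(b): v_3(5/8) = 0 − 0 = 0.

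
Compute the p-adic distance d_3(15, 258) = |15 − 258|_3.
d_3(15, 258) = 1/243

Step 1 — x − y = 15 − 258 = -243. Step 2 — v_3(-243) = 5 (factor: -243 = −(3^5 · 1); the sign does not affect v_p). Step 3 — |x − y|_3 = 3^{-5} = 1/243.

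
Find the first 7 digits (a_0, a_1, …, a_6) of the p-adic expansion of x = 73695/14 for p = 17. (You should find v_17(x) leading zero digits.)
(a_0, …, a_6) = (0, 0, 0, 12, 3, 1, 6)

v_17(73695/14) = 3, so a_0 = ... = a_2 = 0. Factor out: x = 17^3 · u with u = 15/14 a unit in ℤ_17. Expand u iteratively via a_{v+i} = u_i mod 17, u_{i+1} = (u_i − a_{v+i})/17:
  u_0 = 15/14;  a_3 = 12;  u_1 = (u_0 − 12)/17 = -9/14
  u_1 = -9/14;  a_4 = 3;  u_2 = (u_1 − 3)/17 = -3/14
  u_2 = -3/14;  a_5 = 1;  u_3 = (u_2 − 1)/17 = -1/14
  u_3 = -1/14;  a_6 = 6;  u_4 = (u_3 − 6)/17 = -5/14
Digits: (0, 0, 0, 12, 3, 1, 6).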